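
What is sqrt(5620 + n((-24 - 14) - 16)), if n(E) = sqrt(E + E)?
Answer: sqrt(5620 + 6*I*sqrt(3)) ≈ 74.967 + 0.0693*I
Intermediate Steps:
n(E) = sqrt(2)*sqrt(E) (n(E) = sqrt(2*E) = sqrt(2)*sqrt(E))
sqrt(5620 + n((-24 - 14) - 16)) = sqrt(5620 + sqrt(2)*sqrt((-24 - 14) - 16)) = sqrt(5620 + sqrt(2)*sqrt(-38 - 16)) = sqrt(5620 + sqrt(2)*sqrt(-54)) = sqrt(5620 + sqrt(2)*(3*I*sqrt(6))) = sqrt(5620 + 6*I*sqrt(3))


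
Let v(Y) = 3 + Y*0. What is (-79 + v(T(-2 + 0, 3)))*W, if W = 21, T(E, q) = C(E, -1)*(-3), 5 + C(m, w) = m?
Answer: -1596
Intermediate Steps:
C(m, w) = -5 + m
T(E, q) = 15 - 3*E (T(E, q) = (-5 + E)*(-3) = 15 - 3*E)
v(Y) = 3 (v(Y) = 3 + 0 = 3)
(-79 + v(T(-2 + 0, 3)))*W = (-79 + 3)*21 = -76*21 = -1596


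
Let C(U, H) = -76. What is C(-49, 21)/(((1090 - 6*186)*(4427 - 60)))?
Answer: 38/56771 ≈ 0.00066936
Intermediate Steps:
C(-49, 21)/(((1090 - 6*186)*(4427 - 60))) = -76*1/((1090 - 6*186)*(4427 - 60)) = -76*1/(4367*(1090 - 1116)) = -76/((-26*4367)) = -76/(-113542) = -76*(-1/113542) = 38/56771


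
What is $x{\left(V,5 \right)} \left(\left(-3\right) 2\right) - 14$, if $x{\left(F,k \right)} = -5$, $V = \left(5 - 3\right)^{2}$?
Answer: $16$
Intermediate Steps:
$V = 4$ ($V = 2^{2} = 4$)
$x{\left(V,5 \right)} \left(\left(-3\right) 2\right) - 14 = - 5 \left(\left(-3\right) 2\right) - 14 = \left(-5\right) \left(-6\right) - 14 = 30 - 14 = 16$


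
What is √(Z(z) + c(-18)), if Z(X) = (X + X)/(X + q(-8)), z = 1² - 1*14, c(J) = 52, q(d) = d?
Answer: √23478/21 ≈ 7.2964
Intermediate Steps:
z = -13 (z = 1 - 14 = -13)
Z(X) = 2*X/(-8 + X) (Z(X) = (X + X)/(X - 8) = (2*X)/(-8 + X) = 2*X/(-8 + X))
√(Z(z) + c(-18)) = √(2*(-13)/(-8 - 13) + 52) = √(2*(-13)/(-21) + 52) = √(2*(-13)*(-1/21) + 52) = √(26/21 + 52) = √(1118/21) = √23478/21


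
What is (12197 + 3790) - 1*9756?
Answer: 6231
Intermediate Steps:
(12197 + 3790) - 1*9756 = 15987 - 9756 = 6231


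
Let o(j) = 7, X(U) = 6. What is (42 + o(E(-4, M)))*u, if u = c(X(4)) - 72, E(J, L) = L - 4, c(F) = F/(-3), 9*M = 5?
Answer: -3626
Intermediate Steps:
M = 5/9 (M = (⅑)*5 = 5/9 ≈ 0.55556)
c(F) = -F/3 (c(F) = F*(-⅓) = -F/3)
E(J, L) = -4 + L
u = -74 (u = -⅓*6 - 72 = -2 - 72 = -74)
(42 + o(E(-4, M)))*u = (42 + 7)*(-74) = 49*(-74) = -3626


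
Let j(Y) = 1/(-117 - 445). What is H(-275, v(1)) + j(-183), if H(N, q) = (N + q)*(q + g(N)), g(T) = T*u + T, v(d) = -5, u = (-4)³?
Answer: -2725475201/562 ≈ -4.8496e+6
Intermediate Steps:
u = -64
g(T) = -63*T (g(T) = T*(-64) + T = -64*T + T = -63*T)
H(N, q) = (N + q)*(q - 63*N)
j(Y) = -1/562 (j(Y) = 1/(-562) = -1/562)
H(-275, v(1)) + j(-183) = ((-5)² - 63*(-275)² - 62*(-275)*(-5)) - 1/562 = (25 - 63*75625 - 85250) - 1/562 = (25 - 4764375 - 85250) - 1/562 = -4849600 - 1/562 = -2725475201/562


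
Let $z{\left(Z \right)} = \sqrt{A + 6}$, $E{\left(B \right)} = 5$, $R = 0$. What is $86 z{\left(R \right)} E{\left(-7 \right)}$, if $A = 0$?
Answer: $430 \sqrt{6} \approx 1053.3$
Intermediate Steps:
$z{\left(Z \right)} = \sqrt{6}$ ($z{\left(Z \right)} = \sqrt{0 + 6} = \sqrt{6}$)
$86 z{\left(R \right)} E{\left(-7 \right)} = 86 \sqrt{6} \cdot 5 = 430 \sqrt{6}$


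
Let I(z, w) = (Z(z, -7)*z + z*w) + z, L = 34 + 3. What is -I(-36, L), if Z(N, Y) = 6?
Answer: 1584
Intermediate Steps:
L = 37
I(z, w) = 7*z + w*z (I(z, w) = (6*z + z*w) + z = (6*z + w*z) + z = 7*z + w*z)
-I(-36, L) = -(-36)*(7 + 37) = -(-36)*44 = -1*(-1584) = 1584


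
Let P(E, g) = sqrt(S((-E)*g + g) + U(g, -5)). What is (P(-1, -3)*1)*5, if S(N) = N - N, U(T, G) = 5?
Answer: 5*sqrt(5) ≈ 11.180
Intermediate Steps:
S(N) = 0
P(E, g) = sqrt(5) (P(E, g) = sqrt(0 + 5) = sqrt(5))
(P(-1, -3)*1)*5 = (sqrt(5)*1)*5 = sqrt(5)*5 = 5*sqrt(5)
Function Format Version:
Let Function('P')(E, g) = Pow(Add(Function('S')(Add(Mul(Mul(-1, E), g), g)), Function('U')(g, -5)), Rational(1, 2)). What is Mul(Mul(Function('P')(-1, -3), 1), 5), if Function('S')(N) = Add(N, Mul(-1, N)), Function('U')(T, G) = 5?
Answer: Mul(5, Pow(5, Rational(1, 2))) ≈ 11.180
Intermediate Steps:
Function('S')(N) = 0
Function('P')(E, g) = Pow(5, Rational(1, 2)) (Function('P')(E, g) = Pow(Add(0, 5), Rational(1, 2)) = Pow(5, Rational(1, 2)))
Mul(Mul(Function('P')(-1, -3), 1), 5) = Mul(Mul(Pow(5, Rational(1, 2)), 1), 5) = Mul(Pow(5, Rational(1, 2)), 5) = Mul(5, Pow(5, Rational(1, 2)))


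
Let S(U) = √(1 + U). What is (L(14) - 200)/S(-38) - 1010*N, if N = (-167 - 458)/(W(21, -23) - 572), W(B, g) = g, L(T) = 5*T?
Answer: -126250/119 + 130*I*√37/37 ≈ -1060.9 + 21.372*I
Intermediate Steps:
N = 125/119 (N = (-167 - 458)/(-23 - 572) = -625/(-595) = -625*(-1/595) = 125/119 ≈ 1.0504)
(L(14) - 200)/S(-38) - 1010*N = (5*14 - 200)/(√(1 - 38)) - 1010*125/119 = (70 - 200)/(√(-37)) - 126250/119 = -130*(-I*√37/37) - 126250/119 = -(-130)*I*√37/37 - 126250/119 = 130*I*√37/37 - 126250/119 = -126250/119 + 130*I*√37/37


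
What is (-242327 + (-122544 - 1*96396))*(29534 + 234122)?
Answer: -121615812152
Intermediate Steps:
(-242327 + (-122544 - 1*96396))*(29534 + 234122) = (-242327 + (-122544 - 96396))*263656 = (-242327 - 218940)*263656 = -461267*263656 = -121615812152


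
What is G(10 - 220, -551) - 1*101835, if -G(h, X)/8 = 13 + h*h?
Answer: -454739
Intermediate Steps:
G(h, X) = -104 - 8*h**2 (G(h, X) = -8*(13 + h*h) = -8*(13 + h**2) = -104 - 8*h**2)
G(10 - 220, -551) - 1*101835 = (-104 - 8*(10 - 220)**2) - 1*101835 = (-104 - 8*(-210)**2) - 101835 = (-104 - 8*44100) - 101835 = (-104 - 352800) - 101835 = -352904 - 101835 = -454739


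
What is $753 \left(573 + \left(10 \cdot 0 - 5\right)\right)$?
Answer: $427704$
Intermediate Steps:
$753 \left(573 + \left(10 \cdot 0 - 5\right)\right) = 753 \left(573 + \left(0 - 5\right)\right) = 753 \left(573 - 5\right) = 753 \cdot 568 = 427704$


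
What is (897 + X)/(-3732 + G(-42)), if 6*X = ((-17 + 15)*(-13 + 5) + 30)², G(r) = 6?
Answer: -163/486 ≈ -0.33539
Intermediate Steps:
X = 1058/3 (X = ((-17 + 15)*(-13 + 5) + 30)²/6 = (-2*(-8) + 30)²/6 = (16 + 30)²/6 = (⅙)*46² = (⅙)*2116 = 1058/3 ≈ 352.67)
(897 + X)/(-3732 + G(-42)) = (897 + 1058/3)/(-3732 + 6) = (3749/3)/(-3726) = (3749/3)*(-1/3726) = -163/486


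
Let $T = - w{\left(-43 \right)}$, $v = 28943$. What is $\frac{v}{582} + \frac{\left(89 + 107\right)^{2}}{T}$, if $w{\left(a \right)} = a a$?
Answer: $\frac{31157495}{1076118} \approx 28.954$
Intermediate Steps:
$w{\left(a \right)} = a^{2}$
$T = -1849$ ($T = - \left(-43\right)^{2} = \left(-1\right) 1849 = -1849$)
$\frac{v}{582} + \frac{\left(89 + 107\right)^{2}}{T} = \frac{28943}{582} + \frac{\left(89 + 107\right)^{2}}{-1849} = 28943 \cdot \frac{1}{582} + 196^{2} \left(- \frac{1}{1849}\right) = \frac{28943}{582} + 38416 \left(- \frac{1}{1849}\right) = \frac{28943}{582} - \frac{38416}{1849} = \frac{31157495}{1076118}$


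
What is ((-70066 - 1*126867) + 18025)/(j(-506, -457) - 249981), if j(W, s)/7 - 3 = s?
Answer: 178908/253159 ≈ 0.70670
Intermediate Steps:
j(W, s) = 21 + 7*s
((-70066 - 1*126867) + 18025)/(j(-506, -457) - 249981) = ((-70066 - 1*126867) + 18025)/((21 + 7*(-457)) - 249981) = ((-70066 - 126867) + 18025)/((21 - 3199) - 249981) = (-196933 + 18025)/(-3178 - 249981) = -178908/(-253159) = -178908*(-1/253159) = 178908/253159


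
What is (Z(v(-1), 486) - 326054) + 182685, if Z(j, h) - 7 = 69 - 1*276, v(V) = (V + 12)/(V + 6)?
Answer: -143569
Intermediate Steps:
v(V) = (12 + V)/(6 + V)
Z(j, h) = -200 (Z(j, h) = 7 + (69 - 1*276) = 7 + (69 - 276) = 7 - 207 = -200)
(Z(v(-1), 486) - 326054) + 182685 = (-200 - 326054) + 182685 = -326254 + 182685 = -143569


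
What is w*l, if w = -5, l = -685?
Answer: 3425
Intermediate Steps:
w*l = -5*(-685) = 3425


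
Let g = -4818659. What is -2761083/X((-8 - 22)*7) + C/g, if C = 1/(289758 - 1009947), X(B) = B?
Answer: 3193970384646484981/242924164458570 ≈ 13148.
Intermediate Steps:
C = -1/720189 (C = 1/(-720189) = -1/720189 ≈ -1.3885e-6)
-2761083/X((-8 - 22)*7) + C/g = -2761083*1/(7*(-8 - 22)) - 1/720189/(-4818659) = -2761083/((-30*7)) - 1/720189*(-1/4818659) = -2761083/(-210) + 1/3470345206551 = -2761083*(-1/210) + 1/3470345206551 = 920361/70 + 1/3470345206551 = 3193970384646484981/242924164458570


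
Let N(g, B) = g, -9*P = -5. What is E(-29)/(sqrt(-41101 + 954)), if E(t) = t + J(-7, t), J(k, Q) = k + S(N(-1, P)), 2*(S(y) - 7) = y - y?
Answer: 29*I*sqrt(40147)/40147 ≈ 0.14473*I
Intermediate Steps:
P = 5/9 (P = -1/9*(-5) = 5/9 ≈ 0.55556)
S(y) = 7 (S(y) = 7 + (y - y)/2 = 7 + (1/2)*0 = 7 + 0 = 7)
J(k, Q) = 7 + k (J(k, Q) = k + 7 = 7 + k)
E(t) = t (E(t) = t + (7 - 7) = t + 0 = t)
E(-29)/(sqrt(-41101 + 954)) = -29/sqrt(-41101 + 954) = -29*(-I*sqrt(40147)/40147) = -(-29)*I*sqrt(40147)/40147 = 29*I*sqrt(40147)/40147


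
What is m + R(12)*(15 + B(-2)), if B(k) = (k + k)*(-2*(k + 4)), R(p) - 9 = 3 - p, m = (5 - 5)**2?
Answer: 0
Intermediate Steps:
m = 0 (m = 0**2 = 0)
R(p) = 12 - p (R(p) = 9 + (3 - p) = 12 - p)
B(k) = 2*k*(-8 - 2*k) (B(k) = (2*k)*(-2*(4 + k)) = (2*k)*(-8 - 2*k) = 2*k*(-8 - 2*k))
m + R(12)*(15 + B(-2)) = 0 + (12 - 1*12)*(15 - 4*(-2)*(4 - 2)) = 0 + (12 - 12)*(15 - 4*(-2)*2) = 0 + 0*(15 + 16) = 0 + 0*31 = 0 + 0 = 0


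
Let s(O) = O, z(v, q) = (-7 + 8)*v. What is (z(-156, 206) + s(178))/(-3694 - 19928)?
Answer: -11/11811 ≈ -0.00093134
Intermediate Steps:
z(v, q) = v (z(v, q) = 1*v = v)
(z(-156, 206) + s(178))/(-3694 - 19928) = (-156 + 178)/(-3694 - 19928) = 22/(-23622) = 22*(-1/23622) = -11/11811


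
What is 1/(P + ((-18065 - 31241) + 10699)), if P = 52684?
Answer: 1/14077 ≈ 7.1038e-5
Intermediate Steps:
1/(P + ((-18065 - 31241) + 10699)) = 1/(52684 + ((-18065 - 31241) + 10699)) = 1/(52684 + (-49306 + 10699)) = 1/(52684 - 38607) = 1/14077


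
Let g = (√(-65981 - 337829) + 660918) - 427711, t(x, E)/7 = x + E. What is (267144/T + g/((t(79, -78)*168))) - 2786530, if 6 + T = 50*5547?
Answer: -3155486117461/1132488 + I*√403810/1176 ≈ -2.7863e+6 + 0.54036*I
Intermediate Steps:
T = 277344 (T = -6 + 50*5547 = -6 + 277350 = 277344)
t(x, E) = 7*E + 7*x (t(x, E) = 7*(x + E) = 7*(E + x) = 7*E + 7*x)
g = 233207 + I*√403810 (g = (√(-403810) + 660918) - 427711 = (I*√403810 + 660918) - 427711 = (660918 + I*√403810) - 427711 = 233207 + I*√403810 ≈ 2.3321e+5 + 635.46*I)
(267144/T + g/((t(79, -78)*168))) - 2786530 = (267144/277344 + (233207 + I*√403810)/(((7*(-78) + 7*79)*168))) - 2786530 = (267144*(1/277344) + (233207 + I*√403810)/(((-546 + 553)*168))) - 2786530 = (11131/11556 + (233207 + I*√403810)/((7*168))) - 2786530 = (11131/11556 + (233207 + I*√403810)/1176) - 2786530 = (11131/11556 + (233207 + I*√403810)*(1/1176)) - 2786530 = (11131/11556 + (233207/1176 + I*√403810/1176)) - 2786530 = (225669179/1132488 + I*√403810/1176) - 2786530 = -3155486117461/1132488 + I*√403810/1176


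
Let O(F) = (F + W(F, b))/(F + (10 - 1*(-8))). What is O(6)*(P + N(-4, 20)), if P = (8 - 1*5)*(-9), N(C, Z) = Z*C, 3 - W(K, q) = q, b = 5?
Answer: -107/6 ≈ -17.833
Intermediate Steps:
W(K, q) = 3 - q
N(C, Z) = C*Z
O(F) = (-2 + F)/(18 + F) (O(F) = (F + (3 - 1*5))/(F + (10 - 1*(-8))) = (F + (3 - 5))/(F + (10 + 8)) = (F - 2)/(F + 18) = (-2 + F)/(18 + F))
P = -27 (P = (8 - 5)*(-9) = 3*(-9) = -27)
O(6)*(P + N(-4, 20)) = ((-2 + 6)/(18 + 6))*(-27 - 4*20) = (4/24)*(-27 - 80) = ((1/24)*4)*(-107) = (⅙)*(-107) = -107/6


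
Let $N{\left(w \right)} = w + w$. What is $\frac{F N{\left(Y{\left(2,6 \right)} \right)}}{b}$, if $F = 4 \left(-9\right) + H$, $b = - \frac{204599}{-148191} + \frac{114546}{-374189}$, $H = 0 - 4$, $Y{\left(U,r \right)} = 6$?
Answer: $- \frac{5323338441504}{11916801785} \approx -446.71$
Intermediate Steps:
$H = -4$
$b = \frac{59584008925}{55451442099}$ ($b = \left(-204599\right) \left(- \frac{1}{148191}\right) + 114546 \left(- \frac{1}{374189}\right) = \frac{204599}{148191} - \frac{114546}{374189} = \frac{59584008925}{55451442099} \approx 1.0745$)
$F = -40$ ($F = 4 \left(-9\right) - 4 = -36 - 4 = -40$)
$N{\left(w \right)} = 2 w$
$\frac{F N{\left(Y{\left(2,6 \right)} \right)}}{b} = \frac{\left(-40\right) 2 \cdot 6}{\frac{59584008925}{55451442099}} = \left(-40\right) 12 \cdot \frac{55451442099}{59584008925} = \left(-480\right) \frac{55451442099}{59584008925} = - \frac{5323338441504}{11916801785}$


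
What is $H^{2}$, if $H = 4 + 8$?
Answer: $144$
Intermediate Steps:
$H = 12$
$H^{2} = 12^{2} = 144$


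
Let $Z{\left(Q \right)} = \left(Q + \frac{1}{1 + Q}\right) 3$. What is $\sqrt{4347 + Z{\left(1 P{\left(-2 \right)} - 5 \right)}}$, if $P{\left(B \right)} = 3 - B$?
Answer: $5 \sqrt{174} \approx 65.955$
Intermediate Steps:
$Z{\left(Q \right)} = 3 Q + \frac{3}{1 + Q}$
$\sqrt{4347 + Z{\left(1 P{\left(-2 \right)} - 5 \right)}} = \sqrt{4347 + \frac{3 \left(1 - \left(5 - \left(3 - -2\right)\right) + \left(1 \left(3 - -2\right) - 5\right)^{2}\right)}{1 - \left(5 - \left(3 - -2\right)\right)}} = \sqrt{4347 + \frac{3 \left(1 - \left(5 - \left(3 + 2\right)\right) + \left(1 \left(3 + 2\right) - 5\right)^{2}\right)}{1 - \left(5 - \left(3 + 2\right)\right)}} = \sqrt{4347 + \frac{3 \left(1 + \left(1 \cdot 5 - 5\right) + \left(1 \cdot 5 - 5\right)^{2}\right)}{1 + \left(1 \cdot 5 - 5\right)}} = \sqrt{4347 + \frac{3 \left(1 + \left(5 - 5\right) + \left(5 - 5\right)^{2}\right)}{1 + \left(5 - 5\right)}} = \sqrt{4347 + \frac{3 \left(1 + 0 + 0^{2}\right)}{1 + 0}} = \sqrt{4347 + \frac{3 \left(1 + 0 + 0\right)}{1}} = \sqrt{4347 + 3 \cdot 1 \cdot 1} = \sqrt{4347 + 3} = \sqrt{4350} = 5 \sqrt{174}$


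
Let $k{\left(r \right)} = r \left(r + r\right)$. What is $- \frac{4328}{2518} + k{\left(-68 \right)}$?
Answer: $\frac{11641068}{1259} \approx 9246.3$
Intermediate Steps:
$k{\left(r \right)} = 2 r^{2}$ ($k{\left(r \right)} = r 2 r = 2 r^{2}$)
$- \frac{4328}{2518} + k{\left(-68 \right)} = - \frac{4328}{2518} + 2 \left(-68\right)^{2} = \left(-4328\right) \frac{1}{2518} + 2 \cdot 4624 = - \frac{2164}{1259} + 9248 = \frac{11641068}{1259}$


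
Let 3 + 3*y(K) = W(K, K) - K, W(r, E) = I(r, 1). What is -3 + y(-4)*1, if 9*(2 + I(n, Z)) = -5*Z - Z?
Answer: -32/9 ≈ -3.5556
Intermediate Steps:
I(n, Z) = -2 - 2*Z/3 (I(n, Z) = -2 + (-5*Z - Z)/9 = -2 + (-6*Z)/9 = -2 - 2*Z/3)
W(r, E) = -8/3 (W(r, E) = -2 - ⅔*1 = -2 - ⅔ = -8/3)
y(K) = -17/9 - K/3 (y(K) = -1 + (-8/3 - K)/3 = -1 + (-8/9 - K/3) = -17/9 - K/3)
-3 + y(-4)*1 = -3 + (-17/9 - ⅓*(-4))*1 = -3 + (-17/9 + 4/3)*1 = -3 - 5/9*1 = -3 - 5/9 = -32/9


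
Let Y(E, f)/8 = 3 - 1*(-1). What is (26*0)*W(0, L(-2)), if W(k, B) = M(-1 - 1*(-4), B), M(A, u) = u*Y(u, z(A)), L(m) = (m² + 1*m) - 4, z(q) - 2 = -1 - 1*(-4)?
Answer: 0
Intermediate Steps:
z(q) = 5 (z(q) = 2 + (-1 - 1*(-4)) = 2 + (-1 + 4) = 2 + 3 = 5)
Y(E, f) = 32 (Y(E, f) = 8*(3 - 1*(-1)) = 8*(3 + 1) = 8*4 = 32)
L(m) = -4 + m + m² (L(m) = (m² + m) - 4 = (m + m²) - 4 = -4 + m + m²)
M(A, u) = 32*u (M(A, u) = u*32 = 32*u)
W(k, B) = 32*B
(26*0)*W(0, L(-2)) = (26*0)*(32*(-4 - 2 + (-2)²)) = 0*(32*(-4 - 2 + 4)) = 0*(32*(-2)) = 0*(-64) = 0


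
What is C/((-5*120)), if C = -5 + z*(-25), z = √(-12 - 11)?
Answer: 1/120 + I*√23/24 ≈ 0.0083333 + 0.19983*I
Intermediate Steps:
z = I*√23 (z = √(-23) = I*√23 ≈ 4.7958*I)
C = -5 - 25*I*√23 (C = -5 + (I*√23)*(-25) = -5 - 25*I*√23 ≈ -5.0 - 119.9*I)
C/((-5*120)) = (-5 - 25*I*√23)/((-5*120)) = (-5 - 25*I*√23)/(-600) = (-5 - 25*I*√23)*(-1/600) = 1/120 + I*√23/24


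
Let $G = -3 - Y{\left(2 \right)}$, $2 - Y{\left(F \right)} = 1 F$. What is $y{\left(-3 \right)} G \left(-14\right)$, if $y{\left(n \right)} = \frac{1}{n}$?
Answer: $-14$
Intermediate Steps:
$Y{\left(F \right)} = 2 - F$ ($Y{\left(F \right)} = 2 - 1 F = 2 - F$)
$G = -3$ ($G = -3 - \left(2 - 2\right) = -3 - 0 = -3 + 0 = -3$)
$y{\left(-3 \right)} G \left(-14\right) = \frac{1}{-3} \left(-3\right) \left(-14\right) = \left(- \frac{1}{3}\right) \left(-3\right) \left(-14\right) = 1 \left(-14\right) = -14$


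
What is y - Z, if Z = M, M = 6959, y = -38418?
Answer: -45377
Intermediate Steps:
Z = 6959
y - Z = -38418 - 1*6959 = -38418 - 6959 = -45377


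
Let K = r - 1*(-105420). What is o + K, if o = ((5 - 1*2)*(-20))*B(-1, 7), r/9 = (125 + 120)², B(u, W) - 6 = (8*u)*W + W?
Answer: 648225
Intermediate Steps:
B(u, W) = 6 + W + 8*W*u (B(u, W) = 6 + ((8*u)*W + W) = 6 + (8*W*u + W) = 6 + (W + 8*W*u) = 6 + W + 8*W*u)
r = 540225 (r = 9*(125 + 120)² = 9*245² = 9*60025 = 540225)
o = 2580 (o = ((5 - 1*2)*(-20))*(6 + 7 + 8*7*(-1)) = ((5 - 2)*(-20))*(6 + 7 - 56) = (3*(-20))*(-43) = -60*(-43) = 2580)
K = 645645 (K = 540225 - 1*(-105420) = 540225 + 105420 = 645645)
o + K = 2580 + 645645 = 648225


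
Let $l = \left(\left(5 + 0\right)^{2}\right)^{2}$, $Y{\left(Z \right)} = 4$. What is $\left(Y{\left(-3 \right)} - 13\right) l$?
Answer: $-5625$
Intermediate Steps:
$l = 625$ ($l = \left(5^{2}\right)^{2} = 25^{2} = 625$)
$\left(Y{\left(-3 \right)} - 13\right) l = \left(4 - 13\right) 625 = \left(-9\right) 625 = -5625$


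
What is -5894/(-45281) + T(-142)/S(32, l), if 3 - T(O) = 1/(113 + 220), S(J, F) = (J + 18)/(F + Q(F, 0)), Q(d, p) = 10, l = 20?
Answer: 48461608/25130955 ≈ 1.9284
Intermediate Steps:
S(J, F) = (18 + J)/(10 + F) (S(J, F) = (J + 18)/(F + 10) = (18 + J)/(10 + F))
T(O) = 998/333 (T(O) = 3 - 1/(113 + 220) = 3 - 1/333 = 998/333)
-5894/(-45281) + T(-142)/S(32, l) = -5894/(-45281) + 998/(333*(((18 + 32)/(10 + 20)))) = -5894*(-1/45281) + 998/(333*((50/30))) = 5894/45281 + 998/(333*(((1/30)*50))) = 5894/45281 + 998/(333*(5/3)) = 5894/45281 + (998/333)*(⅗) = 5894/45281 + 998/555 = 48461608/25130955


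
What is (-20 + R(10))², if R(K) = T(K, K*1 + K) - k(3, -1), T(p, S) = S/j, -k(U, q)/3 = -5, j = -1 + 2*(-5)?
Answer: 164025/121 ≈ 1355.6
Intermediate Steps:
j = -11 (j = -1 - 10 = -11)
k(U, q) = 15 (k(U, q) = -3*(-5) = 15)
T(p, S) = -S/11 (T(p, S) = S/(-11) = S*(-1/11) = -S/11)
R(K) = -15 - 2*K/11 (R(K) = -(K*1 + K)/11 - 1*15 = -(K + K)/11 - 15 = -2*K/11 - 15 = -15 - 2*K/11)
(-20 + R(10))² = (-20 + (-15 - 2/11*10))² = (-20 + (-15 - 20/11))² = (-20 - 185/11)² = (-405/11)² = 164025/121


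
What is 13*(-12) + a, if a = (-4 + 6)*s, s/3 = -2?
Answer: -168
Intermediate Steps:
s = -6 (s = 3*(-2) = -6)
a = -12 (a = (-4 + 6)*(-6) = 2*(-6) = -12)
13*(-12) + a = 13*(-12) - 12 = -156 - 12 = -168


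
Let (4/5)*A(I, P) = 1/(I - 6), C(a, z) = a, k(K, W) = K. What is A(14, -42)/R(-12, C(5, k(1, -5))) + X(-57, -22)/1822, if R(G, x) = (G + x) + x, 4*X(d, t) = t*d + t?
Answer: 5301/58304 ≈ 0.090920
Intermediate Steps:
X(d, t) = t/4 + d*t/4 (X(d, t) = (t*d + t)/4 = (d*t + t)/4 = (t + d*t)/4 = t/4 + d*t/4)
A(I, P) = 5/(4*(-6 + I)) (A(I, P) = 5/(4*(I - 6)) = 5/(4*(-6 + I)))
R(G, x) = G + 2*x
A(14, -42)/R(-12, C(5, k(1, -5))) + X(-57, -22)/1822 = (5/(4*(-6 + 14)))/(-12 + 2*5) + ((¼)*(-22)*(1 - 57))/1822 = ((5/4)/8)/(-12 + 10) + ((¼)*(-22)*(-56))*(1/1822) = ((5/4)*(⅛))/(-2) + 308*(1/1822) = (5/32)*(-½) + 154/911 = -5/64 + 154/911 = 5301/58304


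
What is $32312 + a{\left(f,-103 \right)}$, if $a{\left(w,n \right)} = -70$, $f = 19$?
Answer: $32242$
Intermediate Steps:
$32312 + a{\left(f,-103 \right)} = 32312 - 70 = 32242$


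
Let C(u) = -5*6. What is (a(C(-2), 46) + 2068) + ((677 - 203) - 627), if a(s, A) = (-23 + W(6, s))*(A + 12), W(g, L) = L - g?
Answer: -1507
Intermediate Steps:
C(u) = -30
a(s, A) = (-29 + s)*(12 + A) (a(s, A) = (-23 + (s - 1*6))*(A + 12) = (-23 + (s - 6))*(12 + A) = (-23 + (-6 + s))*(12 + A) = (-29 + s)*(12 + A))
(a(C(-2), 46) + 2068) + ((677 - 203) - 627) = ((-348 - 29*46 + 12*(-30) + 46*(-30)) + 2068) + ((677 - 203) - 627) = ((-348 - 1334 - 360 - 1380) + 2068) + (474 - 627) = (-3422 + 2068) - 153 = -1354 - 153 = -1507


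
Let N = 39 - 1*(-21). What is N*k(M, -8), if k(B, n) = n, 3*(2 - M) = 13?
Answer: -480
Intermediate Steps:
M = -7/3 (M = 2 - ⅓*13 = 2 - 13/3 = -7/3 ≈ -2.3333)
N = 60 (N = 39 + 21 = 60)
N*k(M, -8) = 60*(-8) = -480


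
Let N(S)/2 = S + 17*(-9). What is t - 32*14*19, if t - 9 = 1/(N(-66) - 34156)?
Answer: -294152783/34594 ≈ -8503.0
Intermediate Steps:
N(S) = -306 + 2*S (N(S) = 2*(S + 17*(-9)) = 2*(S - 153) = 2*(-153 + S) = -306 + 2*S)
t = 311345/34594 (t = 9 + 1/((-306 + 2*(-66)) - 34156) = 9 + 1/((-306 - 132) - 34156) = 9 + 1/(-438 - 34156) = 9 + 1/(-34594) = 9 - 1/34594 = 311345/34594 ≈ 9.0000)
t - 32*14*19 = 311345/34594 - 32*14*19 = 311345/34594 - 448*19 = 311345/34594 - 1*8512 = 311345/34594 - 8512 = -294152783/34594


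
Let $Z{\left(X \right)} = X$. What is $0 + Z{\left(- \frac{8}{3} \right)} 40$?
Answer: $- \frac{320}{3} \approx -106.67$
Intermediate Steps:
$0 + Z{\left(- \frac{8}{3} \right)} 40 = 0 + - \frac{8}{3} \cdot 40 = 0 + \left(-8\right) \frac{1}{3} \cdot 40 = 0 - \frac{320}{3} = - \frac{320}{3}$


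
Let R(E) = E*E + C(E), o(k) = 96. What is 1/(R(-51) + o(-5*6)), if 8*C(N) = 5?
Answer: 8/21581 ≈ 0.00037070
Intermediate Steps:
C(N) = 5/8 (C(N) = (⅛)*5 = 5/8)
R(E) = 5/8 + E² (R(E) = E*E + 5/8 = E² + 5/8 = 5/8 + E²)
1/(R(-51) + o(-5*6)) = 1/((5/8 + (-51)²) + 96) = 1/((5/8 + 2601) + 96) = 1/(20813/8 + 96) = 1/(21581/8) = 8/21581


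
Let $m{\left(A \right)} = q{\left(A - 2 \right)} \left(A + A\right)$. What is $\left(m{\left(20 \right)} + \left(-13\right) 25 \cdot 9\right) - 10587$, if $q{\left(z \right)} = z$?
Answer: $-12792$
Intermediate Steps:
$m{\left(A \right)} = 2 A \left(-2 + A\right)$ ($m{\left(A \right)} = \left(A - 2\right) \left(A + A\right) = \left(-2 + A\right) 2 A = 2 A \left(-2 + A\right)$)
$\left(m{\left(20 \right)} + \left(-13\right) 25 \cdot 9\right) - 10587 = \left(2 \cdot 20 \left(-2 + 20\right) + \left(-13\right) 25 \cdot 9\right) - 10587 = \left(2 \cdot 20 \cdot 18 - 2925\right) - 10587 = \left(720 - 2925\right) - 10587 = -2205 - 10587 = -12792$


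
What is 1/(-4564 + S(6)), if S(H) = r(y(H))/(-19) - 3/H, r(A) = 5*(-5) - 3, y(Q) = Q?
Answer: -38/173395 ≈ -0.00021915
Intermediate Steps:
r(A) = -28 (r(A) = -25 - 3 = -28)
S(H) = 28/19 - 3/H (S(H) = -28/(-19) - 3/H = -28*(-1/19) - 3/H = 28/19 - 3/H)
1/(-4564 + S(6)) = 1/(-4564 + (28/19 - 3/6)) = 1/(-4564 + (28/19 - 3*⅙)) = 1/(-4564 + (28/19 - ½)) = 1/(-4564 + 37/38) = 1/(-173395/38) = -38/173395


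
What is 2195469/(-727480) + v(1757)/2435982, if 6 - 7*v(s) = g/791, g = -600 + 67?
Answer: -14806276509963863/4906136881169160 ≈ -3.0179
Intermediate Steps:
g = -533
v(s) = 5279/5537 (v(s) = 6/7 - (-533)/(7*791) = 6/7 - ⅐*(-533/791) = 6/7 + 533/5537 = 5279/5537)
2195469/(-727480) + v(1757)/2435982 = 2195469/(-727480) + (5279/5537)/2435982 = 2195469*(-1/727480) + (5279/5537)*(1/2435982) = -2195469/727480 + 5279/13488032334 = -14806276509963863/4906136881169160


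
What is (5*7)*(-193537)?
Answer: -6773795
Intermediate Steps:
(5*7)*(-193537) = 35*(-193537) = -6773795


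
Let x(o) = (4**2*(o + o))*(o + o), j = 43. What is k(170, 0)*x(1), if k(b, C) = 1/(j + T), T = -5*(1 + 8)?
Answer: -32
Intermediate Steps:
T = -45 (T = -5*9 = -45)
x(o) = 64*o**2 (x(o) = (16*(2*o))*(2*o) = (32*o)*(2*o) = 64*o**2)
k(b, C) = -1/2 (k(b, C) = 1/(43 - 45) = 1/(-2) = -1/2)
k(170, 0)*x(1) = -32*1**2 = -32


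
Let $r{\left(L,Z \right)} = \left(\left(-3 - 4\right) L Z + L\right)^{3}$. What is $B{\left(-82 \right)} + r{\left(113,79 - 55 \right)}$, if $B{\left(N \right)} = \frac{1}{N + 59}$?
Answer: $- \frac{154565505977154}{23} \approx -6.7202 \cdot 10^{12}$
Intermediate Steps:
$B{\left(N \right)} = \frac{1}{59 + N}$
$r{\left(L,Z \right)} = \left(L - 7 L Z\right)^{3}$ ($r{\left(L,Z \right)} = \left(- 7 L Z + L\right)^{3} = \left(L - 7 L Z\right)^{3}$)
$B{\left(-82 \right)} + r{\left(113,79 - 55 \right)} = \frac{1}{59 - 82} - 113^{3} \left(-1 + 7 \left(79 - 55\right)\right)^{3} = \frac{1}{-23} - 1442897 \left(-1 + 7 \left(79 - 55\right)\right)^{3} = - \frac{1}{23} - 1442897 \left(-1 + 7 \cdot 24\right)^{3} = - \frac{1}{23} - 1442897 \left(-1 + 168\right)^{3} = - \frac{1}{23} - 1442897 \cdot 167^{3} = - \frac{1}{23} - 1442897 \cdot 4657463 = - \frac{1}{23} - 6720239390311 = - \frac{154565505977154}{23}$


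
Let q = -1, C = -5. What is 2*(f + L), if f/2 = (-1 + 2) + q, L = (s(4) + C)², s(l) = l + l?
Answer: 18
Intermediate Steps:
s(l) = 2*l
L = 9 (L = (2*4 - 5)² = (8 - 5)² = 3² = 9)
f = 0 (f = 2*((-1 + 2) - 1) = 2*(1 - 1) = 2*0 = 0)
2*(f + L) = 2*(0 + 9) = 2*9 = 18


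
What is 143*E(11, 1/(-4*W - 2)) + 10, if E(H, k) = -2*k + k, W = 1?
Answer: 203/6 ≈ 33.833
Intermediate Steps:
E(H, k) = -k
143*E(11, 1/(-4*W - 2)) + 10 = 143*(-1/(-4*1 - 2)) + 10 = 143*(-1/(-4 - 2)) + 10 = 143*(-1/(-6)) + 10 = 143*(-1*(-1/6)) + 10 = 143*(1/6) + 10 = 143/6 + 10 = 203/6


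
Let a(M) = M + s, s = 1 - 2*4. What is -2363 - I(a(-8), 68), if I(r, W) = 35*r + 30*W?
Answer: -3878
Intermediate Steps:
s = -7 (s = 1 - 8 = -7)
a(M) = -7 + M (a(M) = M - 7 = -7 + M)
I(r, W) = 30*W + 35*r
-2363 - I(a(-8), 68) = -2363 - (30*68 + 35*(-7 - 8)) = -2363 - (2040 + 35*(-15)) = -2363 - (2040 - 525) = -2363 - 1*1515 = -2363 - 1515 = -3878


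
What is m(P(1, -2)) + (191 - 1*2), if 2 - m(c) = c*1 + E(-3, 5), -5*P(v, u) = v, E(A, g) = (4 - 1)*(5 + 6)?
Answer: 791/5 ≈ 158.20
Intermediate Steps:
E(A, g) = 33 (E(A, g) = 3*11 = 33)
P(v, u) = -v/5
m(c) = -31 - c (m(c) = 2 - (c*1 + 33) = 2 - (c + 33) = 2 - (33 + c) = 2 + (-33 - c) = -31 - c)
m(P(1, -2)) + (191 - 1*2) = (-31 - (-1)/5) + (191 - 1*2) = (-31 - 1*(-⅕)) + (191 - 2) = (-31 + ⅕) + 189 = -154/5 + 189 = 791/5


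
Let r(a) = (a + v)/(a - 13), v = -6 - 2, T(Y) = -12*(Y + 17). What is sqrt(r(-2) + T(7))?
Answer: I*sqrt(2586)/3 ≈ 16.951*I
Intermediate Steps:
T(Y) = -204 - 12*Y (T(Y) = -12*(17 + Y) = -204 - 12*Y)
v = -8
r(a) = (-8 + a)/(-13 + a) (r(a) = (a - 8)/(a - 13) = (-8 + a)/(-13 + a))
sqrt(r(-2) + T(7)) = sqrt((-8 - 2)/(-13 - 2) + (-204 - 12*7)) = sqrt(-10/(-15) + (-204 - 84)) = sqrt(-1/15*(-10) - 288) = sqrt(2/3 - 288) = sqrt(-862/3) = I*sqrt(2586)/3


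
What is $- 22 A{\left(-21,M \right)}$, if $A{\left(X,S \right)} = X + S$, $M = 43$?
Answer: $-484$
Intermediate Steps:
$A{\left(X,S \right)} = S + X$
$- 22 A{\left(-21,M \right)} = - 22 \left(43 - 21\right) = \left(-22\right) 22 = -484$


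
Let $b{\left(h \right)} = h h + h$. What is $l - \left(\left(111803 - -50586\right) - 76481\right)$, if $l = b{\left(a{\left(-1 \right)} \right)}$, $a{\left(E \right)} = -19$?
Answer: $-85566$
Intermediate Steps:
$b{\left(h \right)} = h + h^{2}$ ($b{\left(h \right)} = h^{2} + h = h + h^{2}$)
$l = 342$ ($l = - 19 \left(1 - 19\right) = \left(-19\right) \left(-18\right) = 342$)
$l - \left(\left(111803 - -50586\right) - 76481\right) = 342 - \left(\left(111803 - -50586\right) - 76481\right) = 342 - \left(\left(111803 + 50586\right) - 76481\right) = 342 - \left(162389 - 76481\right) = 342 - 85908 = -85566$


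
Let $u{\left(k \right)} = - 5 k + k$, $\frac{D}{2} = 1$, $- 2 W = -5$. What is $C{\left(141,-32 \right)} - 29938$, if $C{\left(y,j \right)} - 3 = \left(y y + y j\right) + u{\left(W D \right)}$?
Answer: $-14586$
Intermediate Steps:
$W = \frac{5}{2}$ ($W = \left(- \frac{1}{2}\right) \left(-5\right) = \frac{5}{2} \approx 2.5$)
$D = 2$ ($D = 2 \cdot 1 = 2$)
$u{\left(k \right)} = - 4 k$
$C{\left(y,j \right)} = -17 + y^{2} + j y$ ($C{\left(y,j \right)} = 3 - \left(- y j - y y + 4 \cdot \frac{5}{2} \cdot 2\right) = 3 - \left(20 - y^{2} - j y\right) = 3 + \left(-20 + y^{2} + j y\right) = -17 + y^{2} + j y$)
$C{\left(141,-32 \right)} - 29938 = \left(-17 + 141^{2} - 4512\right) - 29938 = \left(-17 + 19881 - 4512\right) - 29938 = 15352 - 29938 = -14586$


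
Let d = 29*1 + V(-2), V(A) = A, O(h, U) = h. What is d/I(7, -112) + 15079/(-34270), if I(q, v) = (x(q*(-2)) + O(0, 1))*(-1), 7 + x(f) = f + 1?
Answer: 62371/68540 ≈ 0.90999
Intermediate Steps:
x(f) = -6 + f (x(f) = -7 + (f + 1) = -7 + (1 + f) = -6 + f)
I(q, v) = 6 + 2*q (I(q, v) = ((-6 + q*(-2)) + 0)*(-1) = ((-6 - 2*q) + 0)*(-1) = (-6 - 2*q)*(-1) = 6 + 2*q)
d = 27 (d = 29*1 - 2 = 29 - 2 = 27)
d/I(7, -112) + 15079/(-34270) = 27/(6 + 2*7) + 15079/(-34270) = 27/(6 + 14) + 15079*(-1/34270) = 27/20 - 15079/34270 = 62371/68540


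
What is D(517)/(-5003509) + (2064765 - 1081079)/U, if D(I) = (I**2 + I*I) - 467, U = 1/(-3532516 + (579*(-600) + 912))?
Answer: -19091999011968496807/5003509 ≈ -3.8157e+12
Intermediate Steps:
U = -1/3879004 (U = 1/(-3532516 + (-347400 + 912)) = 1/(-3532516 - 346488) = 1/(-3879004) = -1/3879004 ≈ -2.5780e-7)
D(I) = -467 + 2*I**2 (D(I) = (I**2 + I**2) - 467 = 2*I**2 - 467 = -467 + 2*I**2)
D(517)/(-5003509) + (2064765 - 1081079)/U = (-467 + 2*517**2)/(-5003509) + (2064765 - 1081079)/(-1/3879004) = (-467 + 2*267289)*(-1/5003509) + 983686*(-3879004) = (-467 + 534578)*(-1/5003509) - 3815721928744 = 534111*(-1/5003509) - 3815721928744 = -534111/5003509 - 3815721928744 = -19091999011968496807/5003509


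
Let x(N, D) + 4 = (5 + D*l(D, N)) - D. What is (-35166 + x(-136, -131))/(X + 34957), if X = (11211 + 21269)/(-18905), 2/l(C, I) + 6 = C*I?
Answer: -1179588443681/1176937526505 ≈ -1.0023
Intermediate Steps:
l(C, I) = 2/(-6 + C*I)
X = -6496/3781 (X = 32480*(-1/18905) = -6496/3781 ≈ -1.7181)
x(N, D) = 1 - D + 2*D/(-6 + D*N) (x(N, D) = -4 + ((5 + D*(2/(-6 + D*N))) - D) = -4 + ((5 + 2*D/(-6 + D*N)) - D) = -4 + (5 - D + 2*D/(-6 + D*N)) = 1 - D + 2*D/(-6 + D*N))
(-35166 + x(-136, -131))/(X + 34957) = (-35166 + (2*(-131) + (1 - 1*(-131))*(-6 - 131*(-136)))/(-6 - 131*(-136)))/(-6496/3781 + 34957) = (-35166 + (-262 + (1 + 131)*(-6 + 17816))/(-6 + 17816))/(132165921/3781) = (-35166 + (-262 + 132*17810)/17810)*(3781/132165921) = (-35166 + (-262 + 2350920)/17810)*(3781/132165921) = (-35166 + (1/17810)*2350658)*(3781/132165921) = (-35166 + 1175329/8905)*(3781/132165921) = -311977901/8905*3781/132165921 = -1179588443681/1176937526505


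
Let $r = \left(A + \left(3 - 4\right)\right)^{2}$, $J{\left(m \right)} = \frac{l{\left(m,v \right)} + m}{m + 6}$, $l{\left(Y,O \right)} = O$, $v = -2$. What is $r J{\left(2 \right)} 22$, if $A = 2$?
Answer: $0$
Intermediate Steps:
$J{\left(m \right)} = \frac{-2 + m}{6 + m}$ ($J{\left(m \right)} = \frac{-2 + m}{m + 6} = \frac{-2 + m}{6 + m}$)
$r = 1$ ($r = \left(2 + \left(3 - 4\right)\right)^{2} = \left(2 - 1\right)^{2} = 1^{2} = 1$)
$r J{\left(2 \right)} 22 = 1 \frac{-2 + 2}{6 + 2} \cdot 22 = 1 \cdot \frac{1}{8} \cdot 0 \cdot 22 = 1 \cdot 0 \cdot 22 = 0 \cdot 22 = 0$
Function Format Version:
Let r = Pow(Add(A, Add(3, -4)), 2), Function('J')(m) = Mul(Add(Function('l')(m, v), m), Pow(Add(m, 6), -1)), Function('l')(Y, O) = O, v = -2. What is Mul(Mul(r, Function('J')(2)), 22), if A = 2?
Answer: 0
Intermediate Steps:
Function('J')(m) = Mul(Pow(Add(6, m), -1), Add(-2, m)) (Function('J')(m) = Mul(Add(-2, m), Pow(Add(m, 6), -1)) = Mul(Add(-2, m), Pow(Add(6, m), -1)) = Mul(Pow(Add(6, m), -1), Add(-2, m)))
r = 1 (r = Pow(Add(2, Add(3, -4)), 2) = Pow(Add(2, -1), 2) = Pow(1, 2) = 1)
Mul(Mul(r, Function('J')(2)), 22) = Mul(Mul(1, Mul(Pow(Add(6, 2), -1), Add(-2, 2))), 22) = Mul(Mul(1, Mul(Pow(8, -1), 0)), 22) = Mul(Mul(1, Mul(Rational(1, 8), 0)), 22) = Mul(Mul(1, 0), 22) = Mul(0, 22) = 0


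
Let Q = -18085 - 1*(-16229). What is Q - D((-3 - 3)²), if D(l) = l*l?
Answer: -3152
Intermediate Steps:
D(l) = l²
Q = -1856 (Q = -18085 + 16229 = -1856)
Q - D((-3 - 3)²) = -1856 - ((-3 - 3)²)² = -1856 - ((-6)²)² = -1856 - 1*36² = -1856 - 1*1296 = -1856 - 1296 = -3152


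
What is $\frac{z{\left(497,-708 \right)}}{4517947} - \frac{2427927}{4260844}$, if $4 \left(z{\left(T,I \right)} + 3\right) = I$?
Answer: $- \frac{223877805261}{392862599332} \approx -0.56986$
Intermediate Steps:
$z{\left(T,I \right)} = -3 + \frac{I}{4}$
$\frac{z{\left(497,-708 \right)}}{4517947} - \frac{2427927}{4260844} = \frac{-3 + \frac{1}{4} \left(-708\right)}{4517947} - \frac{2427927}{4260844} = \left(-3 - 177\right) \frac{1}{4517947} - \frac{2427927}{4260844} = \left(-180\right) \frac{1}{4517947} - \frac{2427927}{4260844} = - \frac{180}{4517947} - \frac{2427927}{4260844} = - \frac{223877805261}{392862599332}$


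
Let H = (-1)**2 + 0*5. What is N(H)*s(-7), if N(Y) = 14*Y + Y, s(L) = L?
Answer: -105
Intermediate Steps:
H = 1 (H = 1 + 0 = 1)
N(Y) = 15*Y
N(H)*s(-7) = (15*1)*(-7) = 15*(-7) = -105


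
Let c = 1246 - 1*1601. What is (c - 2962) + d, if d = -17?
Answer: -3334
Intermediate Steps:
c = -355 (c = 1246 - 1601 = -355)
(c - 2962) + d = (-355 - 2962) - 17 = -3317 - 17 = -3334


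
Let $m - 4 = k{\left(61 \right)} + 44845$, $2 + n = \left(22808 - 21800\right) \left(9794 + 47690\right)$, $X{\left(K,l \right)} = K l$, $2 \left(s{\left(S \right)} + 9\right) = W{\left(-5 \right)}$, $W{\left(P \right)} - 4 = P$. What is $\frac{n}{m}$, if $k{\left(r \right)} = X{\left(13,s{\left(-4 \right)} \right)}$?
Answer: $\frac{115887740}{89451} \approx 1295.5$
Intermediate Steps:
$W{\left(P \right)} = 4 + P$
$s{\left(S \right)} = - \frac{19}{2}$ ($s{\left(S \right)} = -9 + \frac{4 - 5}{2} = -9 + \frac{1}{2} \left(-1\right) = -9 - \frac{1}{2} = - \frac{19}{2}$)
$k{\left(r \right)} = - \frac{247}{2}$ ($k{\left(r \right)} = 13 \left(- \frac{19}{2}\right) = - \frac{247}{2}$)
$n = 57943870$ ($n = -2 + \left(22808 - 21800\right) \left(9794 + 47690\right) = -2 + 1008 \cdot 57484 = -2 + 57943872 = 57943870$)
$m = \frac{89451}{2}$ ($m = 4 + \left(- \frac{247}{2} + 44845\right) = 4 + \frac{89443}{2} = \frac{89451}{2} \approx 44726.0$)
$\frac{n}{m} = \frac{57943870}{\frac{89451}{2}} = 57943870 \cdot \frac{2}{89451} = \frac{115887740}{89451}$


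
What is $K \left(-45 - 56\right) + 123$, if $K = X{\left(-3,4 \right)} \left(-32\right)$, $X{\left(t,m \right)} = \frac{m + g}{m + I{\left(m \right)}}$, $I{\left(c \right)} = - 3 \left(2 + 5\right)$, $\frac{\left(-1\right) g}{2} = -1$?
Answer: $- \frac{17301}{17} \approx -1017.7$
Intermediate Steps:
$g = 2$ ($g = \left(-2\right) \left(-1\right) = 2$)
$I{\left(c \right)} = -21$ ($I{\left(c \right)} = \left(-3\right) 7 = -21$)
$X{\left(t,m \right)} = \frac{2 + m}{-21 + m}$ ($X{\left(t,m \right)} = \frac{m + 2}{m - 21} = \frac{2 + m}{-21 + m}$)
$K = \frac{192}{17}$ ($K = \frac{2 + 4}{-21 + 4} \left(-32\right) = \frac{1}{-17} \cdot 6 \left(-32\right) = \left(- \frac{1}{17}\right) 6 \left(-32\right) = \left(- \frac{6}{17}\right) \left(-32\right) = \frac{192}{17} \approx 11.294$)
$K \left(-45 - 56\right) + 123 = \frac{192 \left(-45 - 56\right)}{17} + 123 = \frac{192}{17} \left(-101\right) + 123 = - \frac{19392}{17} + 123 = - \frac{17301}{17}$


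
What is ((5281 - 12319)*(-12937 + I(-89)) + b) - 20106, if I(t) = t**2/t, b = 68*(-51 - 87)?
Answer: 91647498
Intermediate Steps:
b = -9384 (b = 68*(-138) = -9384)
I(t) = t
((5281 - 12319)*(-12937 + I(-89)) + b) - 20106 = ((5281 - 12319)*(-12937 - 89) - 9384) - 20106 = (-7038*(-13026) - 9384) - 20106 = (91676988 - 9384) - 20106 = 91667604 - 20106 = 91647498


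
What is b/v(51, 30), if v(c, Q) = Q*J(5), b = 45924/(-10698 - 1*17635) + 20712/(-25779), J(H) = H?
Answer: -295117982/18259910175 ≈ -0.016162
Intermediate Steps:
b = -590235964/243465469 (b = 45924/(-10698 - 17635) + 20712*(-1/25779) = 45924/(-28333) - 6904/8593 = 45924*(-1/28333) - 6904/8593 = -45924/28333 - 6904/8593 = -590235964/243465469 ≈ -2.4243)
v(c, Q) = 5*Q (v(c, Q) = Q*5 = 5*Q)
b/v(51, 30) = -590235964/(243465469*(5*30)) = -590235964/243465469/150 = -590235964/243465469*1/150 = -295117982/18259910175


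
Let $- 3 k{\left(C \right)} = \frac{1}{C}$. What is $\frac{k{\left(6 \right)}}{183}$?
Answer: $- \frac{1}{3294} \approx -0.00030358$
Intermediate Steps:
$k{\left(C \right)} = - \frac{1}{3 C}$
$\frac{k{\left(6 \right)}}{183} = \frac{\left(- \frac{1}{3}\right) \frac{1}{6}}{183} = \left(- \frac{1}{3}\right) \frac{1}{6} \cdot \frac{1}{183} = \left(- \frac{1}{18}\right) \frac{1}{183} = - \frac{1}{3294}$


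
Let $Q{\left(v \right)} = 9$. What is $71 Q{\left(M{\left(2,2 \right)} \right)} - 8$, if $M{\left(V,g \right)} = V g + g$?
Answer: $631$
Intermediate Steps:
$M{\left(V,g \right)} = g + V g$
$71 Q{\left(M{\left(2,2 \right)} \right)} - 8 = 71 \cdot 9 - 8 = 639 - 8 = 631$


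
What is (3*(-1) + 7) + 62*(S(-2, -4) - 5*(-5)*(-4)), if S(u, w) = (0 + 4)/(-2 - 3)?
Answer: -31228/5 ≈ -6245.6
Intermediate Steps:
S(u, w) = -4/5 (S(u, w) = 4/(-5) = 4*(-1/5) = -4/5)
(3*(-1) + 7) + 62*(S(-2, -4) - 5*(-5)*(-4)) = (3*(-1) + 7) + 62*(-4/5 - 5*(-5)*(-4)) = (-3 + 7) + 62*(-4/5 + 25*(-4)) = 4 + 62*(-4/5 - 100) = 4 + 62*(-504/5) = 4 - 31248/5 = -31228/5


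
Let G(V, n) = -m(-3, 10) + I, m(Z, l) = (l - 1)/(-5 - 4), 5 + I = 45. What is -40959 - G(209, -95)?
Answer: -41000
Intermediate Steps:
I = 40 (I = -5 + 45 = 40)
m(Z, l) = ⅑ - l/9 (m(Z, l) = (-1 + l)/(-9) = (-1 + l)*(-⅑) = ⅑ - l/9)
G(V, n) = 41 (G(V, n) = -(⅑ - ⅑*10) + 40 = -(⅑ - 10/9) + 40 = -1*(-1) + 40 = 1 + 40 = 41)
-40959 - G(209, -95) = -40959 - 1*41 = -40959 - 41 = -41000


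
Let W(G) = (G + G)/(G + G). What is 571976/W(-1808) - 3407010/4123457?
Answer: 2358515034022/4123457 ≈ 5.7198e+5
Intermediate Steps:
W(G) = 1 (W(G) = (2*G)/((2*G)) = (2*G)*(1/(2*G)) = 1)
571976/W(-1808) - 3407010/4123457 = 571976/1 - 3407010/4123457 = 571976*1 - 3407010*1/4123457 = 571976 - 3407010/4123457 = 2358515034022/4123457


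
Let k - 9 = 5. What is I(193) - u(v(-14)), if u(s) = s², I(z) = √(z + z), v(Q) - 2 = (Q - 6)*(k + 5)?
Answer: -142884 + √386 ≈ -1.4286e+5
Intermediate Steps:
k = 14 (k = 9 + 5 = 14)
v(Q) = -112 + 19*Q (v(Q) = 2 + (Q - 6)*(14 + 5) = 2 + (-6 + Q)*19 = 2 + (-114 + 19*Q) = -112 + 19*Q)
I(z) = √2*√z (I(z) = √(2*z) = √2*√z)
I(193) - u(v(-14)) = √2*√193 - (-112 + 19*(-14))² = √386 - (-112 - 266)² = √386 - 1*(-378)² = √386 - 1*142884 = √386 - 142884 = -142884 + √386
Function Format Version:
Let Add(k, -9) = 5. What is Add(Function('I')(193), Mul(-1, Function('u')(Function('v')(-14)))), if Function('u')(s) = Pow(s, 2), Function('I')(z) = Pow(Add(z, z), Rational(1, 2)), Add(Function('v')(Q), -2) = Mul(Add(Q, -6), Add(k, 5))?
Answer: Add(-142884, Pow(386, Rational(1, 2))) ≈ -1.4286e+5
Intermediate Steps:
k = 14 (k = Add(9, 5) = 14)
Function('v')(Q) = Add(-112, Mul(19, Q)) (Function('v')(Q) = Add(2, Mul(Add(Q, -6), Add(14, 5))) = Add(2, Mul(Add(-6, Q), 19)) = Add(2, Add(-114, Mul(19, Q))) = Add(-112, Mul(19, Q)))
Function('I')(z) = Mul(Pow(2, Rational(1, 2)), Pow(z, Rational(1, 2))) (Function('I')(z) = Pow(Mul(2, z), Rational(1, 2)) = Mul(Pow(2, Rational(1, 2)), Pow(z, Rational(1, 2))))
Add(Function('I')(193), Mul(-1, Function('u')(Function('v')(-14)))) = Add(Mul(Pow(2, Rational(1, 2)), Pow(193, Rational(1, 2))), Mul(-1, Pow(Add(-112, Mul(19, -14)), 2))) = Add(Pow(386, Rational(1, 2)), Mul(-1, Pow(Add(-112, -266), 2))) = Add(Pow(386, Rational(1, 2)), Mul(-1, Pow(-378, 2))) = Add(Pow(386, Rational(1, 2)), Mul(-1, 142884)) = Add(Pow(386, Rational(1, 2)), -142884) = Add(-142884, Pow(386, Rational(1, 2)))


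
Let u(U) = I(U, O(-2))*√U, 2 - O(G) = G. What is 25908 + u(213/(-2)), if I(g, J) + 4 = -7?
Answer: 25908 - 11*I*√426/2 ≈ 25908.0 - 113.52*I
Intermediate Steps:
O(G) = 2 - G
I(g, J) = -11 (I(g, J) = -4 - 7 = -11)
u(U) = -11*√U
25908 + u(213/(-2)) = 25908 - 11*√213*(I*√2/2) = 25908 - 11*I*√426/2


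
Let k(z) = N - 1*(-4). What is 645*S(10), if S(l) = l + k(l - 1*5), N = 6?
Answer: 12900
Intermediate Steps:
k(z) = 10 (k(z) = 6 - 1*(-4) = 6 + 4 = 10)
S(l) = 10 + l (S(l) = l + 10 = 10 + l)
645*S(10) = 645*(10 + 10) = 645*20 = 12900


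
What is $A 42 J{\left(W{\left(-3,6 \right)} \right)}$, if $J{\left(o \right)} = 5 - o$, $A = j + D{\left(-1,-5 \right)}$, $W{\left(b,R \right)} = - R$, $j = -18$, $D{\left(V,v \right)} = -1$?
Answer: $-8778$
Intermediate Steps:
$A = -19$ ($A = -18 - 1 = -19$)
$A 42 J{\left(W{\left(-3,6 \right)} \right)} = \left(-19\right) 42 \left(5 - \left(-1\right) 6\right) = - 798 \left(5 - -6\right) = - 798 \left(5 + 6\right) = \left(-798\right) 11 = -8778$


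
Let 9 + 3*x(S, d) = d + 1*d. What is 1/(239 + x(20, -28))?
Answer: 3/652 ≈ 0.0046012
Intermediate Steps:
x(S, d) = -3 + 2*d/3 (x(S, d) = -3 + (d + 1*d)/3 = -3 + (d + d)/3 = -3 + (2*d)/3 = -3 + 2*d/3)
1/(239 + x(20, -28)) = 1/(239 + (-3 + (⅔)*(-28))) = 1/(239 + (-3 - 56/3)) = 1/(239 - 65/3) = 1/(652/3) = 3/652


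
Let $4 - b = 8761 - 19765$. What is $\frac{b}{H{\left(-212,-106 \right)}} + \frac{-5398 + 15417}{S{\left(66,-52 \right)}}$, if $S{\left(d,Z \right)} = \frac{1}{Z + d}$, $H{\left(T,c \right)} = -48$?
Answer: $\frac{420110}{3} \approx 1.4004 \cdot 10^{5}$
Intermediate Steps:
$b = 11008$ ($b = 4 - \left(8761 - 19765\right) = 4 - -11004 = 4 + 11004 = 11008$)
$\frac{b}{H{\left(-212,-106 \right)}} + \frac{-5398 + 15417}{S{\left(66,-52 \right)}} = \frac{11008}{-48} + \frac{-5398 + 15417}{\frac{1}{-52 + 66}} = 11008 \left(- \frac{1}{48}\right) + \frac{10019}{\frac{1}{14}} = - \frac{688}{3} + 10019 \frac{1}{\frac{1}{14}} = - \frac{688}{3} + 10019 \cdot 14 = - \frac{688}{3} + 140266 = \frac{420110}{3}$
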